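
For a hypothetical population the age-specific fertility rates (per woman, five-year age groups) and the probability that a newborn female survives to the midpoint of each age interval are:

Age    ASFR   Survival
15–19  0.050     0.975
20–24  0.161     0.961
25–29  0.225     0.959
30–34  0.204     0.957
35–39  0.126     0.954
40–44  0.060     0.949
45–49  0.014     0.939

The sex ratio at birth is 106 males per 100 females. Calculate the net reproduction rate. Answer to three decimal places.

1.953

Proportion female at birth = 100 / (100 + 106) = 0.48544.
Weighting each age-specific rate by interval width and survival:
  15–19: 5 × 0.050 × 0.975 = 0.24375
  20–24: 5 × 0.161 × 0.961 = 0.77361
  25–29: 5 × 0.225 × 0.959 = 1.07888
  30–34: 5 × 0.204 × 0.957 = 0.97614
  35–39: 5 × 0.126 × 0.954 = 0.60102
  40–44: 5 × 0.060 × 0.949 = 0.28470
  45–49: 5 × 0.014 × 0.939 = 0.06573
Sum = 4.02383
NRR = 0.48544 × 4.02383 = 1.95333
An NRR exceeding 1 indicates intrinsic growth under these rates.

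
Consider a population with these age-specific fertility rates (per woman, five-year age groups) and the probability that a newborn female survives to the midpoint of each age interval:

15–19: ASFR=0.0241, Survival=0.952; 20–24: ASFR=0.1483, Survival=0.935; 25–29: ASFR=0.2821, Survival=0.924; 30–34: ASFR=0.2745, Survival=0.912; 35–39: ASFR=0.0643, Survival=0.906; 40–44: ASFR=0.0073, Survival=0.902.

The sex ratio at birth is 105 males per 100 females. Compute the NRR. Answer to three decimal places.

1.799

Proportion female at birth = 100 / (100 + 105) = 0.48780.
Survival-weighted fertility by age (5·fₓ·Sₓ):
  15–19: 5 × 0.0241 × 0.952 = 0.11472
  20–24: 5 × 0.1483 × 0.935 = 0.69330
  25–29: 5 × 0.2821 × 0.924 = 1.30330
  30–34: 5 × 0.2745 × 0.912 = 1.25172
  35–39: 5 × 0.0643 × 0.906 = 0.29128
  40–44: 5 × 0.0073 × 0.902 = 0.03292
Sum = 3.68724
NRR = 0.48780 × 3.68724 = 1.79864
An NRR exceeding 1 indicates intrinsic growth under these rates.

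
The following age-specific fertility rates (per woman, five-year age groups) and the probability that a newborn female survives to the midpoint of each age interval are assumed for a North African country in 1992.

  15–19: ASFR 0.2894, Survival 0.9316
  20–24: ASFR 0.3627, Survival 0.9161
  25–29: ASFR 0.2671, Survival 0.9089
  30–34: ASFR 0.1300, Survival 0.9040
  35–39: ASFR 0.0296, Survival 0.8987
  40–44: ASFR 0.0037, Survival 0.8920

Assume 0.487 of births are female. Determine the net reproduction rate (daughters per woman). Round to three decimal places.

2.416

Proportion female at birth = 0.487.
Weighting each age-specific rate by interval width and survival:
  15–19: 5 × 0.2894 × 0.9316 = 1.34803
  20–24: 5 × 0.3627 × 0.9161 = 1.66135
  25–29: 5 × 0.2671 × 0.9089 = 1.21384
  30–34: 5 × 0.1300 × 0.9040 = 0.58760
  35–39: 5 × 0.0296 × 0.8987 = 0.13301
  40–44: 5 × 0.0037 × 0.8920 = 0.01650
Sum = 4.96033
NRR = 0.487 × 4.96033 = 2.41568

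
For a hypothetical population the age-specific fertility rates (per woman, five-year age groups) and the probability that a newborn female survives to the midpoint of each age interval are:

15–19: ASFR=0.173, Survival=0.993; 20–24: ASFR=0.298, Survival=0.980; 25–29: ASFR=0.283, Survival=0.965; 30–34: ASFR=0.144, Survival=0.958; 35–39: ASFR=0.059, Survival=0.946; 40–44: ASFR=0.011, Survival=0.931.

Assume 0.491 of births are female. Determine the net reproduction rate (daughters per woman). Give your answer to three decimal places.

Proportion female at birth = 0.491.
Each age group contributes 5 × ASFR × survival:
  15–19: 5 × 0.173 × 0.993 = 0.85895
  20–24: 5 × 0.298 × 0.980 = 1.46020
  25–29: 5 × 0.283 × 0.965 = 1.36548
  30–34: 5 × 0.144 × 0.958 = 0.68976
  35–39: 5 × 0.059 × 0.946 = 0.27907
  40–44: 5 × 0.011 × 0.931 = 0.05121
Sum = 4.70467
NRR = 0.491 × 4.70467 = 2.30999
NRR > 1, so each generation more than replaces itself.

2.310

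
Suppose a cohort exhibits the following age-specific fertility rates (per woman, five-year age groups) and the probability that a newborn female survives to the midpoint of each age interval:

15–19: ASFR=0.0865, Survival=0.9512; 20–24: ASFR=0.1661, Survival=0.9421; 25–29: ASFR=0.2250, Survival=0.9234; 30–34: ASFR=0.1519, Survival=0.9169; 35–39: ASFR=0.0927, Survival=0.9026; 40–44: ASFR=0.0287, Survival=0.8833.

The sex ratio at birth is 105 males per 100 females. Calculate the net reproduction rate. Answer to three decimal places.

1.695

Proportion female at birth = 100 / (100 + 105) = 0.48780.
Each age group contributes 5 × ASFR × survival:
  15–19: 5 × 0.0865 × 0.9512 = 0.41139
  20–24: 5 × 0.1661 × 0.9421 = 0.78241
  25–29: 5 × 0.2250 × 0.9234 = 1.03883
  30–34: 5 × 0.1519 × 0.9169 = 0.69639
  35–39: 5 × 0.0927 × 0.9026 = 0.41836
  40–44: 5 × 0.0287 × 0.8833 = 0.12675
Sum = 3.47413
NRR = 0.48780 × 3.47413 = 1.69468
With NRR above 1 the population is above replacement fertility.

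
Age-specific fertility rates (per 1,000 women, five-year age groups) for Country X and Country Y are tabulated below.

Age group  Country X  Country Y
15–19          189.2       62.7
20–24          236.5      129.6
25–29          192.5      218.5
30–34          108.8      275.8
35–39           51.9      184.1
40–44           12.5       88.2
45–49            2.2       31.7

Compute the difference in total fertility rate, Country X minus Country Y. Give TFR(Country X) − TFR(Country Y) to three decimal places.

Country X:
  Sum of ASFRs = 189.2 + 236.5 + 192.5 + 108.8 + 51.9 + 12.5 + 2.2 = 793.6
  TFR = 5 × 793.6 / 1000 = 3.968
Country Y:
  Sum of ASFRs = 62.7 + 129.6 + 218.5 + 275.8 + 184.1 + 88.2 + 31.7 = 990.6
  TFR = 5 × 990.6 / 1000 = 4.953
Difference = 3.968 − 4.953 = -0.985

-0.985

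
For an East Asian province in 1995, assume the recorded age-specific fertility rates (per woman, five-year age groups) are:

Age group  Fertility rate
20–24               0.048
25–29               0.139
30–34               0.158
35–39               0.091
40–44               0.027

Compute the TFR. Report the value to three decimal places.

Sum of ASFRs = 0.048 + 0.139 + 0.158 + 0.091 + 0.027 = 0.463
TFR = 5 × 0.463 = 2.315

2.315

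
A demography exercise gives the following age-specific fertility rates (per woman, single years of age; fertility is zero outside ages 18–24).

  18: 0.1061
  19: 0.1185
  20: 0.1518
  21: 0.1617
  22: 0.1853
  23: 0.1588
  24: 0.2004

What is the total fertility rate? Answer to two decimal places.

Sum of ASFRs = 0.1061 + 0.1185 + 0.1518 + 0.1617 + 0.1853 + 0.1588 + 0.2004 = 1.0826
TFR = 1.0826

1.08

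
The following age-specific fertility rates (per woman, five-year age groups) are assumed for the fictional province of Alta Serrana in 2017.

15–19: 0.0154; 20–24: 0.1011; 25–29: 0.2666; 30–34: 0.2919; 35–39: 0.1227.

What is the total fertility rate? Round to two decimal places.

3.99

Sum of ASFRs = 0.0154 + 0.1011 + 0.2666 + 0.2919 + 0.1227 = 0.7977
TFR = 5 × 0.7977 = 3.9885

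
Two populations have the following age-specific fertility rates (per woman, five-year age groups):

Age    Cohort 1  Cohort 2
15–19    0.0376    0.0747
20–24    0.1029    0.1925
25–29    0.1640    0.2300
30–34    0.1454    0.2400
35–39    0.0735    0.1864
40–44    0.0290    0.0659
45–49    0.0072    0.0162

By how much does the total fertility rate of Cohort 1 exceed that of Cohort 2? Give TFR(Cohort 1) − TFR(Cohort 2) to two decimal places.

-2.23

Cohort 1:
  Sum of ASFRs = 0.0376 + 0.1029 + 0.1640 + 0.1454 + 0.0735 + 0.0290 + 0.0072 = 0.5596
  TFR = 5 × 0.5596 = 2.798
Cohort 2:
  Sum of ASFRs = 0.0747 + 0.1925 + 0.2300 + 0.2400 + 0.1864 + 0.0659 + 0.0162 = 1.0057
  TFR = 5 × 1.0057 = 5.0285
Difference = 2.798 − 5.0285 = -2.2305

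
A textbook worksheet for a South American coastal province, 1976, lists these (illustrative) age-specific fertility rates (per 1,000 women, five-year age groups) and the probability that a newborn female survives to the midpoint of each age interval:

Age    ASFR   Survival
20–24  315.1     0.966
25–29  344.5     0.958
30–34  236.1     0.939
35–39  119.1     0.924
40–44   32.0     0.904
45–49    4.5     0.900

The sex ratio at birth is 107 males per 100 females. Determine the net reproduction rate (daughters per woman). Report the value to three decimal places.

Proportion female at birth = 100 / (100 + 107) = 0.48309.
Weighting each age-specific rate by interval width and survival:
  20–24: 5 × 315.1/1000 × 0.966 = 1.52193
  25–29: 5 × 344.5/1000 × 0.958 = 1.65016
  30–34: 5 × 236.1/1000 × 0.939 = 1.10849
  35–39: 5 × 119.1/1000 × 0.924 = 0.55024
  40–44: 5 × 32.0/1000 × 0.904 = 0.14464
  45–49: 5 × 4.5/1000 × 0.900 = 0.02025
Sum = 4.99571
NRR = 0.48309 × 4.99571 = 2.41338

2.413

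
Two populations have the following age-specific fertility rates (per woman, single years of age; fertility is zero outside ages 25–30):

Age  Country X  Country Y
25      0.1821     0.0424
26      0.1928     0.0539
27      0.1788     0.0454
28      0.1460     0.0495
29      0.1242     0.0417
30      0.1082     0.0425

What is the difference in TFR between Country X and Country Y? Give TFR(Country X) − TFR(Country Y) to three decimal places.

0.657

Country X:
  Sum of ASFRs = 0.1821 + 0.1928 + 0.1788 + 0.1460 + 0.1242 + 0.1082 = 0.9321
  TFR = 0.9321
Country Y:
  Sum of ASFRs = 0.0424 + 0.0539 + 0.0454 + 0.0495 + 0.0417 + 0.0425 = 0.2754
  TFR = 0.2754
Difference = 0.9321 − 0.2754 = 0.6567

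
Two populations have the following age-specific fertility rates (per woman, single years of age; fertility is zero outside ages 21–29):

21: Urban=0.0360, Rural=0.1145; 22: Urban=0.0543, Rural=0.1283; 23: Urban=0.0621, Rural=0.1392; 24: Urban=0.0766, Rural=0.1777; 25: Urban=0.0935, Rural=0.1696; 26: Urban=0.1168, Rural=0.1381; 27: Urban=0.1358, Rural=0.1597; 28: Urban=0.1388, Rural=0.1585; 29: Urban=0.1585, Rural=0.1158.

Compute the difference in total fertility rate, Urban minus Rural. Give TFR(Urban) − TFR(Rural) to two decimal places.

-0.43

Urban:
  Sum of ASFRs = 0.0360 + 0.0543 + 0.0621 + 0.0766 + 0.0935 + 0.1168 + 0.1358 + 0.1388 + 0.1585 = 0.8724
  TFR = 0.8724
Rural:
  Sum of ASFRs = 0.1145 + 0.1283 + 0.1392 + 0.1777 + 0.1696 + 0.1381 + 0.1597 + 0.1585 + 0.1158 = 1.3014
  TFR = 1.3014
Difference = 0.8724 − 1.3014 = -0.429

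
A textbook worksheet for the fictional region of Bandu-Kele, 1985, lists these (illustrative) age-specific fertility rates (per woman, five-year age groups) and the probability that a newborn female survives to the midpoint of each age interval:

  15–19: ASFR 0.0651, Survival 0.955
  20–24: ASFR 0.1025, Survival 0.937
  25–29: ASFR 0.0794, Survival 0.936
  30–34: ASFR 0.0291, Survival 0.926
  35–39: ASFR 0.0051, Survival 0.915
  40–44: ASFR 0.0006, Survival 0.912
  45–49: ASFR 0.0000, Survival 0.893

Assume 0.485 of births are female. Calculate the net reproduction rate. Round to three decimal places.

0.642

Proportion female at birth = 0.485.
Per-age-group product (5 × ASFR × survival probability):
  15–19: 5 × 0.0651 × 0.955 = 0.31085
  20–24: 5 × 0.1025 × 0.937 = 0.48021
  25–29: 5 × 0.0794 × 0.936 = 0.37159
  30–34: 5 × 0.0291 × 0.926 = 0.13473
  35–39: 5 × 0.0051 × 0.915 = 0.02333
  40–44: 5 × 0.0006 × 0.912 = 0.00274
  45–49: 5 × 0.0000 × 0.893 = 0.00000
Sum = 1.32345
NRR = 0.485 × 1.32345 = 0.64187
An NRR under 1 implies long-run decline under these rates.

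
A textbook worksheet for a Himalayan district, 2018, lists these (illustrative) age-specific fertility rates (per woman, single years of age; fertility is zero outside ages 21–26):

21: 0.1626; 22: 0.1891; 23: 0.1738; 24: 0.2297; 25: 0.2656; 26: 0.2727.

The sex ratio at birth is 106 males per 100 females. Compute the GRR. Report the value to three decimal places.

Proportion female at birth = 100 / (100 + 106) = 0.48544.
Sum of ASFRs = 0.1626 + 0.1891 + 0.1738 + 0.2297 + 0.2656 + 0.2727 = 1.2935
TFR = 1.2935
GRR = 0.48544 × 1.2935 = 0.62792

0.628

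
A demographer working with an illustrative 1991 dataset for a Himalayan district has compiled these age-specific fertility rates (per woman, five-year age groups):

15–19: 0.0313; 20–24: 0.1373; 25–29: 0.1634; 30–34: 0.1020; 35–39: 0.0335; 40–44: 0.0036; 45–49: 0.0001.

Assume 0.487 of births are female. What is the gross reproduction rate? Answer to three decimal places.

Proportion female at birth = 0.487.
Sum of ASFRs = 0.0313 + 0.1373 + 0.1634 + 0.1020 + 0.0335 + 0.0036 + 0.0001 = 0.4712
TFR = 5 × 0.4712 = 2.356
GRR = 0.487 × 2.356 = 1.14737

1.147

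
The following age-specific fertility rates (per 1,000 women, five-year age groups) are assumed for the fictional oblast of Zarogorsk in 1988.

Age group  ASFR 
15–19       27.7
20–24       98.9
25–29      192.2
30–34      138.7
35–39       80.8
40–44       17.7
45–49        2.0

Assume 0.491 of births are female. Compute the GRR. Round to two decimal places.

Proportion female at birth = 0.491.
Sum of ASFRs = 27.7 + 98.9 + 192.2 + 138.7 + 80.8 + 17.7 + 2.0 = 558.0
TFR = 5 × 558.0 / 1000 = 2.79
GRR = 0.491 × 2.79 = 1.36989

1.37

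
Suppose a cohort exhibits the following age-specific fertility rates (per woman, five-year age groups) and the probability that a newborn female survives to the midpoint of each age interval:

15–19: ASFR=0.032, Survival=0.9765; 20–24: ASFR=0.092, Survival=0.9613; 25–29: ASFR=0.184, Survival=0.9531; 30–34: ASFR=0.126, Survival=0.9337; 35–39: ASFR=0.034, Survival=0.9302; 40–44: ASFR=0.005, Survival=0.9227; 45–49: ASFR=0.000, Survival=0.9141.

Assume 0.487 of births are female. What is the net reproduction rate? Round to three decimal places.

Proportion female at birth = 0.487.
Weighting each age-specific rate by interval width and survival:
  15–19: 5 × 0.032 × 0.9765 = 0.15624
  20–24: 5 × 0.092 × 0.9613 = 0.44220
  25–29: 5 × 0.184 × 0.9531 = 0.87685
  30–34: 5 × 0.126 × 0.9337 = 0.58823
  35–39: 5 × 0.034 × 0.9302 = 0.15813
  40–44: 5 × 0.005 × 0.9227 = 0.02307
  45–49: 5 × 0.000 × 0.9141 = 0.00000
Sum = 2.24472
NRR = 0.487 × 2.24472 = 1.09318
With NRR above 1 the population is above replacement fertility.

1.093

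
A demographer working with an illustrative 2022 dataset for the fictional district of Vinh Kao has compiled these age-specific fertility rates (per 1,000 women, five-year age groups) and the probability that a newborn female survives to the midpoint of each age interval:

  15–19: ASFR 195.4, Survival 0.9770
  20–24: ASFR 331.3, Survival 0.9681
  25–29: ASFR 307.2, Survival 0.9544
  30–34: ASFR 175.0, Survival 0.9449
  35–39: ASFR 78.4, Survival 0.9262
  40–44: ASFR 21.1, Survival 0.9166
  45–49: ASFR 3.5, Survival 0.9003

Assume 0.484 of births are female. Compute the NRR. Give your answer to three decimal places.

Proportion female at birth = 0.484.
Per-age-group product (5 × ASFR × survival probability):
  15–19: 5 × 195.4/1000 × 0.9770 = 0.95453
  20–24: 5 × 331.3/1000 × 0.9681 = 1.60366
  25–29: 5 × 307.2/1000 × 0.9544 = 1.46596
  30–34: 5 × 175.0/1000 × 0.9449 = 0.82679
  35–39: 5 × 78.4/1000 × 0.9262 = 0.36307
  40–44: 5 × 21.1/1000 × 0.9166 = 0.09670
  45–49: 5 × 3.5/1000 × 0.9003 = 0.01576
Sum = 5.32647
NRR = 0.484 × 5.32647 = 2.57801
NRR > 1, so each generation more than replaces itself.

2.578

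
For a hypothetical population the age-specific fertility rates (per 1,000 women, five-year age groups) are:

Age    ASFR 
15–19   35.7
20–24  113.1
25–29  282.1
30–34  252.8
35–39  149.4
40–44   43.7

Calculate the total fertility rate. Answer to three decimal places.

Sum of ASFRs = 35.7 + 113.1 + 282.1 + 252.8 + 149.4 + 43.7 = 876.8
TFR = 5 × 876.8 / 1000 = 4.384

4.384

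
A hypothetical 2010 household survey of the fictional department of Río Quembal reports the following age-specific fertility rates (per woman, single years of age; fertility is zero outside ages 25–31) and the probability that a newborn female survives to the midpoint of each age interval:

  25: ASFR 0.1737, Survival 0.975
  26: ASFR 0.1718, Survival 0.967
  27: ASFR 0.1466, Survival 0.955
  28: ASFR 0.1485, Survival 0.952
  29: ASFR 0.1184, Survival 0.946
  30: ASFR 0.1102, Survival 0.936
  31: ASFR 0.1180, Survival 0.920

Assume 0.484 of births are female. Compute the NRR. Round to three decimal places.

0.455

Proportion female at birth = 0.484.
Each age group contributes 1 × ASFR × survival:
  25: 1 × 0.1737 × 0.975 = 0.16936
  26: 1 × 0.1718 × 0.967 = 0.16613
  27: 1 × 0.1466 × 0.955 = 0.14000
  28: 1 × 0.1485 × 0.952 = 0.14137
  29: 1 × 0.1184 × 0.946 = 0.11201
  30: 1 × 0.1102 × 0.936 = 0.10315
  31: 1 × 0.1180 × 0.920 = 0.10856
Sum = 0.94058
NRR = 0.484 × 0.94058 = 0.45524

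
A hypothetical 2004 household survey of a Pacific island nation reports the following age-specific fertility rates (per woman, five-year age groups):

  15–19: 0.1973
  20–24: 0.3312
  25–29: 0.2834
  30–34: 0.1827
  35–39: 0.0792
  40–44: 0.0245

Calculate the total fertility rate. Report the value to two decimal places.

Sum of ASFRs = 0.1973 + 0.3312 + 0.2834 + 0.1827 + 0.0792 + 0.0245 = 1.0983
TFR = 5 × 1.0983 = 5.4915

5.49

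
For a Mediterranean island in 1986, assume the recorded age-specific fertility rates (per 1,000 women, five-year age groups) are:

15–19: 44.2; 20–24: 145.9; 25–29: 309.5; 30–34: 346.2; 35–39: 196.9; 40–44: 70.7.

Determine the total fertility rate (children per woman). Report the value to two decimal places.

5.57

Sum of ASFRs = 44.2 + 145.9 + 309.5 + 346.2 + 196.9 + 70.7 = 1113.4
TFR = 5 × 1113.4 / 1000 = 5.567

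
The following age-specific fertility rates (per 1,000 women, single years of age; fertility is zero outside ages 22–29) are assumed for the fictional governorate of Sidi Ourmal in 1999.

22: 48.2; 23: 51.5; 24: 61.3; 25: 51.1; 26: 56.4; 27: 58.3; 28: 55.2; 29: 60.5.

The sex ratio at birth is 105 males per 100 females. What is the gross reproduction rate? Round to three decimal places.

0.216

Proportion female at birth = 100 / (100 + 105) = 0.48780.
Sum of ASFRs = 48.2 + 51.5 + 61.3 + 51.1 + 56.4 + 58.3 + 55.2 + 60.5 = 442.5
TFR = 442.5 / 1000 = 0.4425
GRR = 0.48780 × 0.4425 = 0.21585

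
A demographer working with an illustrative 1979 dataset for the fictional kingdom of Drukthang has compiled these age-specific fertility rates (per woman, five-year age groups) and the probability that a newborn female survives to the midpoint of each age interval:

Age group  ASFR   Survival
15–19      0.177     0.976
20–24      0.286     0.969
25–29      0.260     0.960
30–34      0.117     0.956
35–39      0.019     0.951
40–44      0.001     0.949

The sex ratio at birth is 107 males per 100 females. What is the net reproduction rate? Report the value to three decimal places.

2.006

Proportion female at birth = 100 / (100 + 107) = 0.48309.
Weighting each age-specific rate by interval width and survival:
  15–19: 5 × 0.177 × 0.976 = 0.86376
  20–24: 5 × 0.286 × 0.969 = 1.38567
  25–29: 5 × 0.260 × 0.960 = 1.24800
  30–34: 5 × 0.117 × 0.956 = 0.55926
  35–39: 5 × 0.019 × 0.951 = 0.09035
  40–44: 5 × 0.001 × 0.949 = 0.00475
Sum = 4.15179
NRR = 0.48309 × 4.15179 = 2.00569
An NRR exceeding 1 indicates intrinsic growth under these rates.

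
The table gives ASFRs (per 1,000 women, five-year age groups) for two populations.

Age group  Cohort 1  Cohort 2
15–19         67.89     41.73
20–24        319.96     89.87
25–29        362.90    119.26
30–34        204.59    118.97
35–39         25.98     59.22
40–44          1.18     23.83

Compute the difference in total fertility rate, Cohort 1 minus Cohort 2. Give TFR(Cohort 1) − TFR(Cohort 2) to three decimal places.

2.648

Cohort 1:
  Sum of ASFRs = 67.89 + 319.96 + 362.90 + 204.59 + 25.98 + 1.18 = 982.50
  TFR = 5 × 982.50 / 1000 = 4.9125
Cohort 2:
  Sum of ASFRs = 41.73 + 89.87 + 119.26 + 118.97 + 59.22 + 23.83 = 452.88
  TFR = 5 × 452.88 / 1000 = 2.2644
Difference = 4.9125 − 2.2644 = 2.6481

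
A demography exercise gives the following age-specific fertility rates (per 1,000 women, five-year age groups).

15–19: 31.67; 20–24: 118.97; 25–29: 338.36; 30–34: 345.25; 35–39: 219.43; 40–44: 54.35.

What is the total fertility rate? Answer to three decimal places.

5.540

Sum of ASFRs = 31.67 + 118.97 + 338.36 + 345.25 + 219.43 + 54.35 = 1108.03
TFR = 5 × 1108.03 / 1000 = 5.54015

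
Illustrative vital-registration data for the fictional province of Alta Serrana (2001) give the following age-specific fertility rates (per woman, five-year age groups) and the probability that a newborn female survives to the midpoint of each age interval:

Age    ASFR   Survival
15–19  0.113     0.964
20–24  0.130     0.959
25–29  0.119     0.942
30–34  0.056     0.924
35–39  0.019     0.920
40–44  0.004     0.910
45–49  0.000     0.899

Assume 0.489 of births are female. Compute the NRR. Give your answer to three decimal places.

Proportion female at birth = 0.489.
Per-age-group product (5 × ASFR × survival probability):
  15–19: 5 × 0.113 × 0.964 = 0.54466
  20–24: 5 × 0.130 × 0.959 = 0.62335
  25–29: 5 × 0.119 × 0.942 = 0.56049
  30–34: 5 × 0.056 × 0.924 = 0.25872
  35–39: 5 × 0.019 × 0.920 = 0.08740
  40–44: 5 × 0.004 × 0.910 = 0.01820
  45–49: 5 × 0.000 × 0.899 = 0.00000
Sum = 2.09282
NRR = 0.489 × 2.09282 = 1.02339

1.023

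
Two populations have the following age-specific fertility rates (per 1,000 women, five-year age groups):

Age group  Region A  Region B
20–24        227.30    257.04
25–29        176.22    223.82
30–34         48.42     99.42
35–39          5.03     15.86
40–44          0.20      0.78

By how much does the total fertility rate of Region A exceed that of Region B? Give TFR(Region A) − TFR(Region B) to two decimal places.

-0.70

Region A:
  Sum of ASFRs = 227.30 + 176.22 + 48.42 + 5.03 + 0.20 = 457.17
  TFR = 5 × 457.17 / 1000 = 2.28585
Region B:
  Sum of ASFRs = 257.04 + 223.82 + 99.42 + 15.86 + 0.78 = 596.92
  TFR = 5 × 596.92 / 1000 = 2.9846
Difference = 2.28585 − 2.9846 = -0.69875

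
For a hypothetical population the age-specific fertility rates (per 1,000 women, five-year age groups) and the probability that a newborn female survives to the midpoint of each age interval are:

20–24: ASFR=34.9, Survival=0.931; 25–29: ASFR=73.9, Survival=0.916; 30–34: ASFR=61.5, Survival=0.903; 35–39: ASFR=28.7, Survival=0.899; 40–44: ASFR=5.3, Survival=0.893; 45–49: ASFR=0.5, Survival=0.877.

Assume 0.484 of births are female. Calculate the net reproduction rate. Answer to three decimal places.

0.452

Proportion female at birth = 0.484.
Per-age-group product (5 × ASFR × survival probability):
  20–24: 5 × 34.9/1000 × 0.931 = 0.16246
  25–29: 5 × 73.9/1000 × 0.916 = 0.33846
  30–34: 5 × 61.5/1000 × 0.903 = 0.27767
  35–39: 5 × 28.7/1000 × 0.899 = 0.12901
  40–44: 5 × 5.3/1000 × 0.893 = 0.02366
  45–49: 5 × 0.5/1000 × 0.877 = 0.00219
Sum = 0.93345
NRR = 0.484 × 0.93345 = 0.45179
An NRR under 1 implies long-run decline under these rates.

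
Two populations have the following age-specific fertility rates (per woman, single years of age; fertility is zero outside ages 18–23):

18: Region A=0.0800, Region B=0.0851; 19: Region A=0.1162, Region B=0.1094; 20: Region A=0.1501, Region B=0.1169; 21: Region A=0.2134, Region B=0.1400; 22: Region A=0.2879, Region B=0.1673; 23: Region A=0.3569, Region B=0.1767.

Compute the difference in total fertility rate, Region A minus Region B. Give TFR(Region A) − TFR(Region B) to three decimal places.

Region A:
  Sum of ASFRs = 0.0800 + 0.1162 + 0.1501 + 0.2134 + 0.2879 + 0.3569 = 1.2045
  TFR = 1.2045
Region B:
  Sum of ASFRs = 0.0851 + 0.1094 + 0.1169 + 0.1400 + 0.1673 + 0.1767 = 0.7954
  TFR = 0.7954
Difference = 1.2045 − 0.7954 = 0.4091

0.409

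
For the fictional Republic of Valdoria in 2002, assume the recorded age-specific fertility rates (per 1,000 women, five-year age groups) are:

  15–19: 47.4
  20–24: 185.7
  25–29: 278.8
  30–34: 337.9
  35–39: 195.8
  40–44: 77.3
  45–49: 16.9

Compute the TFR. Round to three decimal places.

5.699

Sum of ASFRs = 47.4 + 185.7 + 278.8 + 337.9 + 195.8 + 77.3 + 16.9 = 1139.8
TFR = 5 × 1139.8 / 1000 = 5.699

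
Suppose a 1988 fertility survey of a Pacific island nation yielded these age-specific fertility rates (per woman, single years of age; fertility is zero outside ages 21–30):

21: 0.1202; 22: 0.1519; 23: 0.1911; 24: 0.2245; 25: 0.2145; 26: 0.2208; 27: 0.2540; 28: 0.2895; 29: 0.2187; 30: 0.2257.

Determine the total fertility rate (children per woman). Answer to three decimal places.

Sum of ASFRs = 0.1202 + 0.1519 + 0.1911 + 0.2245 + 0.2145 + 0.2208 + 0.2540 + 0.2895 + 0.2187 + 0.2257 = 2.1109
TFR = 2.1109

2.111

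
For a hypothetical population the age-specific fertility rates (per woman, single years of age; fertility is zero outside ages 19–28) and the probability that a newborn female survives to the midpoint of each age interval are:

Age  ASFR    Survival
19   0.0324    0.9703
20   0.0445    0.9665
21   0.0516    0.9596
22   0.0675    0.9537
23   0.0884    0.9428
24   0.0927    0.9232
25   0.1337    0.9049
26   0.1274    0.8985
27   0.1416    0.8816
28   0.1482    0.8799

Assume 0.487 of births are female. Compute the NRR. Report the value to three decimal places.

0.413

Proportion female at birth = 0.487.
Each age group contributes 1 × ASFR × survival:
  19: 1 × 0.0324 × 0.9703 = 0.03144
  20: 1 × 0.0445 × 0.9665 = 0.04301
  21: 1 × 0.0516 × 0.9596 = 0.04952
  22: 1 × 0.0675 × 0.9537 = 0.06437
  23: 1 × 0.0884 × 0.9428 = 0.08334
  24: 1 × 0.0927 × 0.9232 = 0.08558
  25: 1 × 0.1337 × 0.9049 = 0.12099
  26: 1 × 0.1274 × 0.8985 = 0.11447
  27: 1 × 0.1416 × 0.8816 = 0.12483
  28: 1 × 0.1482 × 0.8799 = 0.13040
Sum = 0.84795
NRR = 0.487 × 0.84795 = 0.41295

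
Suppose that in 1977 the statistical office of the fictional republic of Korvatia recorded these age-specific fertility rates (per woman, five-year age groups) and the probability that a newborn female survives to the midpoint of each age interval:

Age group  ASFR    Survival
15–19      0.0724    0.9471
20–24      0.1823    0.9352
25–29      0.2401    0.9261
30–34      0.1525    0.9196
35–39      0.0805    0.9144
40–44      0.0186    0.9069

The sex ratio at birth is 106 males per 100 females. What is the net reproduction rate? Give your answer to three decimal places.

1.680

Proportion female at birth = 100 / (100 + 106) = 0.48544.
Per-age-group product (5 × ASFR × survival probability):
  15–19: 5 × 0.0724 × 0.9471 = 0.34285
  20–24: 5 × 0.1823 × 0.9352 = 0.85243
  25–29: 5 × 0.2401 × 0.9261 = 1.11178
  30–34: 5 × 0.1525 × 0.9196 = 0.70120
  35–39: 5 × 0.0805 × 0.9144 = 0.36805
  40–44: 5 × 0.0186 × 0.9069 = 0.08434
Sum = 3.46065
NRR = 0.48544 × 3.46065 = 1.67994
An NRR exceeding 1 indicates intrinsic growth under these rates.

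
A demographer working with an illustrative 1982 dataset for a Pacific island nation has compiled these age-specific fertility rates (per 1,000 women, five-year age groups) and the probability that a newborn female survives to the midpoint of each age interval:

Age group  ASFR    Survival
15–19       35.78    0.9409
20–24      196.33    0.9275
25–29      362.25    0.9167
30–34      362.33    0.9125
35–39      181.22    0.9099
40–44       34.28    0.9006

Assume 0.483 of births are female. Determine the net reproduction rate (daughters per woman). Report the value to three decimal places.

2.594

Proportion female at birth = 0.483.
Weighting each age-specific rate by interval width and survival:
  15–19: 5 × 35.78/1000 × 0.9409 = 0.16833
  20–24: 5 × 196.33/1000 × 0.9275 = 0.91048
  25–29: 5 × 362.25/1000 × 0.9167 = 1.66037
  30–34: 5 × 362.33/1000 × 0.9125 = 1.65313
  35–39: 5 × 181.22/1000 × 0.9099 = 0.82446
  40–44: 5 × 34.28/1000 × 0.9006 = 0.15436
Sum = 5.37113
NRR = 0.483 × 5.37113 = 2.59426
An NRR exceeding 1 indicates intrinsic growth under these rates.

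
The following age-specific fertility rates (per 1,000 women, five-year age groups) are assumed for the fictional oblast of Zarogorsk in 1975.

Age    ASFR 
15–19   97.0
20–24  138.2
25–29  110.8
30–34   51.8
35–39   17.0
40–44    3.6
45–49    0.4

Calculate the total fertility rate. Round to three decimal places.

Sum of ASFRs = 97.0 + 138.2 + 110.8 + 51.8 + 17.0 + 3.6 + 0.4 = 418.8
TFR = 5 × 418.8 / 1000 = 2.094

2.094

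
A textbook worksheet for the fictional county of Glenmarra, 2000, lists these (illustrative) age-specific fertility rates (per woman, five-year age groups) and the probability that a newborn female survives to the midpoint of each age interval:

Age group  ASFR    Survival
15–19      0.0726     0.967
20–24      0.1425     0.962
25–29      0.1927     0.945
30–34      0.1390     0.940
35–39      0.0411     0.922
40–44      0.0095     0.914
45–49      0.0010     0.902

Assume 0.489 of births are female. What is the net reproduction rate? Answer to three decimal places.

1.388

Proportion female at birth = 0.489.
Weighting each age-specific rate by interval width and survival:
  15–19: 5 × 0.0726 × 0.967 = 0.35102
  20–24: 5 × 0.1425 × 0.962 = 0.68543
  25–29: 5 × 0.1927 × 0.945 = 0.91051
  30–34: 5 × 0.1390 × 0.940 = 0.65330
  35–39: 5 × 0.0411 × 0.922 = 0.18947
  40–44: 5 × 0.0095 × 0.914 = 0.04342
  45–49: 5 × 0.0010 × 0.902 = 0.00451
Sum = 2.83766
NRR = 0.489 × 2.83766 = 1.38762
With NRR above 1 the population is above replacement fertility.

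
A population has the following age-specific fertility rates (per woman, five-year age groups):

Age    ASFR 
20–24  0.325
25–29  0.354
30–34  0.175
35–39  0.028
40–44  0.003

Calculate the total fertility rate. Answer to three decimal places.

4.425

Sum of ASFRs = 0.325 + 0.354 + 0.175 + 0.028 + 0.003 = 0.885
TFR = 5 × 0.885 = 4.425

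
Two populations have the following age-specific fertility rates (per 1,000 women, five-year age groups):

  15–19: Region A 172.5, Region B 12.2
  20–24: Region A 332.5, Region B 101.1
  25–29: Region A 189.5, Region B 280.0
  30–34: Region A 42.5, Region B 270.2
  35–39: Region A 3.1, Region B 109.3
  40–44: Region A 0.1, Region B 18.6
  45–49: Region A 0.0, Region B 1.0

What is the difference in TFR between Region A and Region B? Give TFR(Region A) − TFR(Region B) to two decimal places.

-0.26

Region A:
  Sum of ASFRs = 172.5 + 332.5 + 189.5 + 42.5 + 3.1 + 0.1 + 0.0 = 740.2
  TFR = 5 × 740.2 / 1000 = 3.701
Region B:
  Sum of ASFRs = 12.2 + 101.1 + 280.0 + 270.2 + 109.3 + 18.6 + 1.0 = 792.4
  TFR = 5 × 792.4 / 1000 = 3.962
Difference = 3.701 − 3.962 = -0.261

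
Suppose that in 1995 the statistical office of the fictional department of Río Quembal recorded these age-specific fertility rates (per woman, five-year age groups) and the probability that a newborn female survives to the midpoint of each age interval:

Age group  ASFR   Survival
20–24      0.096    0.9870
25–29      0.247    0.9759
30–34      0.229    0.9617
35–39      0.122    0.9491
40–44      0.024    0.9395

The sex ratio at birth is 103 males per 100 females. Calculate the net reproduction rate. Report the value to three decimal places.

Proportion female at birth = 100 / (100 + 103) = 0.49261.
Per-age-group product (5 × ASFR × survival probability):
  20–24: 5 × 0.096 × 0.9870 = 0.47376
  25–29: 5 × 0.247 × 0.9759 = 1.20524
  30–34: 5 × 0.229 × 0.9617 = 1.10115
  35–39: 5 × 0.122 × 0.9491 = 0.57895
  40–44: 5 × 0.024 × 0.9395 = 0.11274
Sum = 3.47184
NRR = 0.49261 × 3.47184 = 1.71026
With NRR above 1 the population is above replacement fertility.

1.710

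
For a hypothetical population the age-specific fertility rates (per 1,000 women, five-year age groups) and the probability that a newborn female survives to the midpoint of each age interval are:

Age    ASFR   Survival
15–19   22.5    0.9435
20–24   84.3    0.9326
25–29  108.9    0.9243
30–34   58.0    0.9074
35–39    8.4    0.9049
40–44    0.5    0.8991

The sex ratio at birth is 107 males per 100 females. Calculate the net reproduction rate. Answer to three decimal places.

Proportion female at birth = 100 / (100 + 107) = 0.48309.
Survival-weighted fertility by age (5·fₓ·Sₓ):
  15–19: 5 × 22.5/1000 × 0.9435 = 0.10614
  20–24: 5 × 84.3/1000 × 0.9326 = 0.39309
  25–29: 5 × 108.9/1000 × 0.9243 = 0.50328
  30–34: 5 × 58.0/1000 × 0.9074 = 0.26315
  35–39: 5 × 8.4/1000 × 0.9049 = 0.03801
  40–44: 5 × 0.5/1000 × 0.8991 = 0.00225
Sum = 1.30592
NRR = 0.48309 × 1.30592 = 0.63088
With NRR below 1 the population is below replacement fertility.

0.631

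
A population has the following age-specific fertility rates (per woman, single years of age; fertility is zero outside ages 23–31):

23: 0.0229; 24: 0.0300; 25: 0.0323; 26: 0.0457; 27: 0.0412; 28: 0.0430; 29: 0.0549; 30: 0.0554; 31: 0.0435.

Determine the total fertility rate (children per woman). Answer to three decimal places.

Sum of ASFRs = 0.0229 + 0.0300 + 0.0323 + 0.0457 + 0.0412 + 0.0430 + 0.0549 + 0.0554 + 0.0435 = 0.3689
TFR = 0.3689

0.369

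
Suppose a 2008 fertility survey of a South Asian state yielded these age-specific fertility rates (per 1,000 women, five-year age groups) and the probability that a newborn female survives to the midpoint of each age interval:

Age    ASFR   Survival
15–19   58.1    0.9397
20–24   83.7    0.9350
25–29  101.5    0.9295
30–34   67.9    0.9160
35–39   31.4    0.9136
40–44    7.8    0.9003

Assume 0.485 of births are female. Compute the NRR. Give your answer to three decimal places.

0.788

Proportion female at birth = 0.485.
Weighting each age-specific rate by interval width and survival:
  15–19: 5 × 58.1/1000 × 0.9397 = 0.27298
  20–24: 5 × 83.7/1000 × 0.9350 = 0.39130
  25–29: 5 × 101.5/1000 × 0.9295 = 0.47172
  30–34: 5 × 67.9/1000 × 0.9160 = 0.31098
  35–39: 5 × 31.4/1000 × 0.9136 = 0.14344
  40–44: 5 × 7.8/1000 × 0.9003 = 0.03511
Sum = 1.62553
NRR = 0.485 × 1.62553 = 0.78838
NRR < 1, so the cohort does not fully replace itself.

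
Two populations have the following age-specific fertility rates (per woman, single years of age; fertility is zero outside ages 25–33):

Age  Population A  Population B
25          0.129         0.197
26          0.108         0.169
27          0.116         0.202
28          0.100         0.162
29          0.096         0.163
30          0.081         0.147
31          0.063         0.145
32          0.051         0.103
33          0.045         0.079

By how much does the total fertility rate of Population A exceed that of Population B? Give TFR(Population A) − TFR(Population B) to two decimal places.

Population A:
  Sum of ASFRs = 0.129 + 0.108 + 0.116 + 0.100 + 0.096 + 0.081 + 0.063 + 0.051 + 0.045 = 0.789
  TFR = 0.789
Population B:
  Sum of ASFRs = 0.197 + 0.169 + 0.202 + 0.162 + 0.163 + 0.147 + 0.145 + 0.103 + 0.079 = 1.367
  TFR = 1.367
Difference = 0.789 − 1.367 = -0.578

-0.58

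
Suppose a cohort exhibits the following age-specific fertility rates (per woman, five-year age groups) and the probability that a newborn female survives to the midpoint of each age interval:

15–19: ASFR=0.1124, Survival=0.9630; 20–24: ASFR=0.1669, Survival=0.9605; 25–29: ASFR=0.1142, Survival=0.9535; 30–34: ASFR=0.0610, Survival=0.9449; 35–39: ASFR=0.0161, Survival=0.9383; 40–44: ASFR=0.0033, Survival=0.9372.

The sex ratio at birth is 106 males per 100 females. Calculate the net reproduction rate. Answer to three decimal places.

Proportion female at birth = 100 / (100 + 106) = 0.48544.
Per-age-group product (5 × ASFR × survival probability):
  15–19: 5 × 0.1124 × 0.9630 = 0.54121
  20–24: 5 × 0.1669 × 0.9605 = 0.80154
  25–29: 5 × 0.1142 × 0.9535 = 0.54445
  30–34: 5 × 0.0610 × 0.9449 = 0.28819
  35–39: 5 × 0.0161 × 0.9383 = 0.07553
  40–44: 5 × 0.0033 × 0.9372 = 0.01546
Sum = 2.26638
NRR = 0.48544 × 2.26638 = 1.10019

1.100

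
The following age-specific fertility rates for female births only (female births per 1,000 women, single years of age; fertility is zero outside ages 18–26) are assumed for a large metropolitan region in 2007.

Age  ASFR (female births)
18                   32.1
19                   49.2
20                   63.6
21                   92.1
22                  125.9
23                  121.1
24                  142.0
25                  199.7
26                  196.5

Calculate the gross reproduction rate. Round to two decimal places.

Sum of female ASFRs = 32.1 + 49.2 + 63.6 + 92.1 + 125.9 + 121.1 + 142.0 + 199.7 + 196.5 = 1022.2
GRR = 1022.2 / 1000 = 1.0222

1.02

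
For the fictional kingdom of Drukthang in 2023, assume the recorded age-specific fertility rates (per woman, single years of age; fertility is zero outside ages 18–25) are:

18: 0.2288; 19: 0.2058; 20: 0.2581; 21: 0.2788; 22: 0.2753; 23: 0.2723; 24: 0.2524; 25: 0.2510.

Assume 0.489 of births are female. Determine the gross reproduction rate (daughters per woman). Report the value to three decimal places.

Proportion female at birth = 0.489.
Sum of ASFRs = 0.2288 + 0.2058 + 0.2581 + 0.2788 + 0.2753 + 0.2723 + 0.2524 + 0.2510 = 2.0225
TFR = 2.0225
GRR = 0.489 × 2.0225 = 0.98900

0.989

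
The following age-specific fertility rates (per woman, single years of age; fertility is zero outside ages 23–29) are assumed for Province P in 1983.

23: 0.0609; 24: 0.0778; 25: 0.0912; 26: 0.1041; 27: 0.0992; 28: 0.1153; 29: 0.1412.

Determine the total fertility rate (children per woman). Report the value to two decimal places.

0.69

Sum of ASFRs = 0.0609 + 0.0778 + 0.0912 + 0.1041 + 0.0992 + 0.1153 + 0.1412 = 0.6897
TFR = 0.6897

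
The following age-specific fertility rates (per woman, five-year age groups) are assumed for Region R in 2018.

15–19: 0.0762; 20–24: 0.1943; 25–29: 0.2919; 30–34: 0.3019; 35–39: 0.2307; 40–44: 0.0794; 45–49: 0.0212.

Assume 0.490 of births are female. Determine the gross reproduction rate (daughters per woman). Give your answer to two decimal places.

2.93

Proportion female at birth = 0.490.
Sum of ASFRs = 0.0762 + 0.1943 + 0.2919 + 0.3019 + 0.2307 + 0.0794 + 0.0212 = 1.1956
TFR = 5 × 1.1956 = 5.978
GRR = 0.490 × 5.978 = 2.92922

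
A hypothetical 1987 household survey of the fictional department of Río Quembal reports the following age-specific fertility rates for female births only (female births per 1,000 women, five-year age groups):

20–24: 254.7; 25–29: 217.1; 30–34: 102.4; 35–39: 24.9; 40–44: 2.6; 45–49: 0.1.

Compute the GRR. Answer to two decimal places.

3.01

Sum of female ASFRs = 254.7 + 217.1 + 102.4 + 24.9 + 2.6 + 0.1 = 601.8
GRR = 5 × 601.8 / 1000 = 3.009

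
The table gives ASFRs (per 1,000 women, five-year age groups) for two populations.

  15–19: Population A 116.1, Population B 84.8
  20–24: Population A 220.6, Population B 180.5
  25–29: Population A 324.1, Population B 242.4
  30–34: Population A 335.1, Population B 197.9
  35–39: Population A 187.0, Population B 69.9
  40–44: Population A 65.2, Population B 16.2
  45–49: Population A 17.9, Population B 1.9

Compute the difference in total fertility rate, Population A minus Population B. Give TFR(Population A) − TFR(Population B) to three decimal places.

2.362

Population A:
  Sum of ASFRs = 116.1 + 220.6 + 324.1 + 335.1 + 187.0 + 65.2 + 17.9 = 1266.0
  TFR = 5 × 1266.0 / 1000 = 6.33
Population B:
  Sum of ASFRs = 84.8 + 180.5 + 242.4 + 197.9 + 69.9 + 16.2 + 1.9 = 793.6
  TFR = 5 × 793.6 / 1000 = 3.968
Difference = 6.33 − 3.968 = 2.362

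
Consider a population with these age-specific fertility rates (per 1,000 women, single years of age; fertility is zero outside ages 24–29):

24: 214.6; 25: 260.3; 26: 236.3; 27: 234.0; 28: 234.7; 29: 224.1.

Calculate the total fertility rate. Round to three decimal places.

1.404

Sum of ASFRs = 214.6 + 260.3 + 236.3 + 234.0 + 234.7 + 224.1 = 1404.0
TFR = 1404.0 / 1000 = 1.404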